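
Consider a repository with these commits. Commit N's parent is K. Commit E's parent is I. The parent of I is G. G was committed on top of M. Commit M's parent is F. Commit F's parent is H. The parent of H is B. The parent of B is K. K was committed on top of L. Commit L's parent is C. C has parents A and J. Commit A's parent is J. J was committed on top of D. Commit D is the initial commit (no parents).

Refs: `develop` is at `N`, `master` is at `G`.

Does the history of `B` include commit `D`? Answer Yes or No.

Yes

Ancestors of B (commits reachable by following parents): {A, B, C, D, J, K, L}.
D is in that set, so it is an ancestor of B.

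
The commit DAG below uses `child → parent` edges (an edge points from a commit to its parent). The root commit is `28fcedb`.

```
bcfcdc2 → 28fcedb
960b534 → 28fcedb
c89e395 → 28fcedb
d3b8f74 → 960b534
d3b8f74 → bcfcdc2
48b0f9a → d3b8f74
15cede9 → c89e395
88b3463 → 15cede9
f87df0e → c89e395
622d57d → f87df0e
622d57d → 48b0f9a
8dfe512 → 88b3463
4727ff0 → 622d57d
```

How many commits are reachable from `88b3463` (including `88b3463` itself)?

4

Walking parent pointers from 88b3463: reachable set = {15cede9, 28fcedb, 88b3463, c89e395}.
That is 4 commits.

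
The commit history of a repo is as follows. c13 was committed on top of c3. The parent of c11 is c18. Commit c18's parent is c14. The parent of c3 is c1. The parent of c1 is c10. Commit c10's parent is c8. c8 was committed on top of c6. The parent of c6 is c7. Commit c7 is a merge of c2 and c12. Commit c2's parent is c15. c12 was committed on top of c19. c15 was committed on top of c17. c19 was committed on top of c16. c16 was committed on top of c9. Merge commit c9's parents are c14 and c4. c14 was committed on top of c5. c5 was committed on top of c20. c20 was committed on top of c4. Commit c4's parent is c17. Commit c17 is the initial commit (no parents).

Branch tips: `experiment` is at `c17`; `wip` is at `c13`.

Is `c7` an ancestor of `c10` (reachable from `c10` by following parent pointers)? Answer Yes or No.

Ancestors of c10 (commits reachable by following parents): {c10, c12, c14, c15, c16, c17, c19, c2, c20, c4, c5, c6, c7, c8, c9}.
c7 is in that set, so it is an ancestor of c10.

Yes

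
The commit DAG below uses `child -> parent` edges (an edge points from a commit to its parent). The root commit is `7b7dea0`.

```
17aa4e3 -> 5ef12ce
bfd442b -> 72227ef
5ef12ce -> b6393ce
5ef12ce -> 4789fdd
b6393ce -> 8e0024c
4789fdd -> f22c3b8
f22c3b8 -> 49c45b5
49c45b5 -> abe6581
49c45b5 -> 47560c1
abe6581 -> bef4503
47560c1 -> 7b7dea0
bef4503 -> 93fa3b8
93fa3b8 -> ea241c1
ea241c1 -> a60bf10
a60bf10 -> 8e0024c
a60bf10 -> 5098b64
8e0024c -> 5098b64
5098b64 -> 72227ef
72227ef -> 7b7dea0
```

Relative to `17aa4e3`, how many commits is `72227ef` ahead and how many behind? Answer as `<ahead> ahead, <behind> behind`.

0 ahead, 14 behind

Reachable from 72227ef: {72227ef, 7b7dea0}.
Reachable from 17aa4e3: {17aa4e3, 47560c1, 4789fdd, 49c45b5, 5098b64, 5ef12ce, 72227ef, 7b7dea0, 8e0024c, 93fa3b8, a60bf10, abe6581, b6393ce, bef4503, ea241c1, f22c3b8}.
Only in 72227ef's history (ahead): {} — 0.
Only in 17aa4e3's history (behind): {17aa4e3, 47560c1, 4789fdd, 49c45b5, 5098b64, 5ef12ce, 8e0024c, 93fa3b8, a60bf10, abe6581, b6393ce, bef4503, ea241c1, f22c3b8} — 14.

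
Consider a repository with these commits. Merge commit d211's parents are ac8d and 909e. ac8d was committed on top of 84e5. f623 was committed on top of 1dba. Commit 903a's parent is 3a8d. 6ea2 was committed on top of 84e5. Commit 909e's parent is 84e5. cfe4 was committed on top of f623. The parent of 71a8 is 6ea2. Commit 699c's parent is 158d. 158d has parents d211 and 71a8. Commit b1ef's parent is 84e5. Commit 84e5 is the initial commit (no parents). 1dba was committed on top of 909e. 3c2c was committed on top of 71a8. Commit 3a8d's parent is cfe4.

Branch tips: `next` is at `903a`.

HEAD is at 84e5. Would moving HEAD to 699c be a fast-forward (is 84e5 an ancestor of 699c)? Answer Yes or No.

A fast-forward from 84e5 to 699c is possible iff 84e5 is an ancestor of 699c.
Ancestors of 699c: {158d, 699c, 6ea2, 71a8, 84e5, 909e, ac8d, d211}.
84e5 is among them, so fast-forward is possible.

Yes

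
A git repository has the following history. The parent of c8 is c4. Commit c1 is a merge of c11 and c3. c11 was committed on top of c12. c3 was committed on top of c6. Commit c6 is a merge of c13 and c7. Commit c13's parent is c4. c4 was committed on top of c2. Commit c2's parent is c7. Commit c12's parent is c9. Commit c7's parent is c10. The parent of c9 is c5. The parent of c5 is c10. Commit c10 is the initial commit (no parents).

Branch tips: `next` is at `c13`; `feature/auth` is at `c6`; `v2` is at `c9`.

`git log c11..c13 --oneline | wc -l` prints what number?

4

Reachable from c13: {c10, c13, c2, c4, c7}.
Reachable from c11: {c10, c11, c12, c5, c9}.
In c13's history but not c11's: {c13, c2, c4, c7} — 4 commits.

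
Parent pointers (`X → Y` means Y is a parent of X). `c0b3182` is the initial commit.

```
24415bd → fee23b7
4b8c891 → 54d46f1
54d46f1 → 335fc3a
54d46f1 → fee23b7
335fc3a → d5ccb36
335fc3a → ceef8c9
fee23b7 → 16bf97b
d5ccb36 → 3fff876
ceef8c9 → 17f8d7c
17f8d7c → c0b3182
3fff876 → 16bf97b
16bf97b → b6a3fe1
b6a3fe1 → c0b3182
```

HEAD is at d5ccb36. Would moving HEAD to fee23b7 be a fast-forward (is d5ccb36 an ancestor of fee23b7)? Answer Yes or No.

A fast-forward from d5ccb36 to fee23b7 is possible iff d5ccb36 is an ancestor of fee23b7.
Ancestors of fee23b7: {16bf97b, b6a3fe1, c0b3182, fee23b7}.
d5ccb36 is not among them, so fast-forward is not possible.

No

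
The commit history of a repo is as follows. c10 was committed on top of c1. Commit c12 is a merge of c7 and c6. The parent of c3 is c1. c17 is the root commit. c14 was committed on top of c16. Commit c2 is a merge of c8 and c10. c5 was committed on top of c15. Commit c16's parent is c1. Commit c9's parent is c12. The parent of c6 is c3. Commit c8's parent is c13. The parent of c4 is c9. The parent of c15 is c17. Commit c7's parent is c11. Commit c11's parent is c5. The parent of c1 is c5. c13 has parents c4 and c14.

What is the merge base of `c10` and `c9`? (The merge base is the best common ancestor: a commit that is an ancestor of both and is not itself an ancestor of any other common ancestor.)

c1

Ancestors of c10: {c1, c10, c15, c17, c5}.
Ancestors of c9: {c1, c11, c12, c15, c17, c3, c5, c6, c7, c9}.
Common ancestors: {c1, c15, c17, c5}.
Among these, c1 is not an ancestor of any other common ancestor — it is the merge base.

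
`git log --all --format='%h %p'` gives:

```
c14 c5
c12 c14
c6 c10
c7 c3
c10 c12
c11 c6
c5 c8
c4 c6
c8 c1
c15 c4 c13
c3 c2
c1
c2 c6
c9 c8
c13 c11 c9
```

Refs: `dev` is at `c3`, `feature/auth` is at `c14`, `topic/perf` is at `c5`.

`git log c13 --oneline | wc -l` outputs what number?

10

Walking parent pointers from c13: reachable set = {c1, c10, c11, c12, c13, c14, c5, c6, c8, c9}.
That is 10 commits.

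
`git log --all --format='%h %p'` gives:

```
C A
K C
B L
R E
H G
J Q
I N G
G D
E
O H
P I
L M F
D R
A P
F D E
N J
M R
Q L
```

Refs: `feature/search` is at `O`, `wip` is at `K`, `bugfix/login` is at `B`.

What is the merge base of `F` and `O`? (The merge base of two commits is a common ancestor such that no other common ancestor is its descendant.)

D

Ancestors of F: {D, E, F, R}.
Ancestors of O: {D, E, G, H, O, R}.
Common ancestors: {D, E, R}.
Among these, D is not an ancestor of any other common ancestor — it is the merge base.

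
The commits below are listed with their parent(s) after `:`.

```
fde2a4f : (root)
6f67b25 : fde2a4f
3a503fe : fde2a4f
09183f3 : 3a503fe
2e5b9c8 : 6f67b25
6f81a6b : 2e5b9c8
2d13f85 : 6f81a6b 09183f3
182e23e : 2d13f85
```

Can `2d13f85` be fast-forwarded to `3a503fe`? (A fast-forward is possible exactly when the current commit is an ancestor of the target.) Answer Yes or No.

No

A fast-forward from 2d13f85 to 3a503fe is possible iff 2d13f85 is an ancestor of 3a503fe.
Ancestors of 3a503fe: {3a503fe, fde2a4f}.
2d13f85 is not among them, so fast-forward is not possible.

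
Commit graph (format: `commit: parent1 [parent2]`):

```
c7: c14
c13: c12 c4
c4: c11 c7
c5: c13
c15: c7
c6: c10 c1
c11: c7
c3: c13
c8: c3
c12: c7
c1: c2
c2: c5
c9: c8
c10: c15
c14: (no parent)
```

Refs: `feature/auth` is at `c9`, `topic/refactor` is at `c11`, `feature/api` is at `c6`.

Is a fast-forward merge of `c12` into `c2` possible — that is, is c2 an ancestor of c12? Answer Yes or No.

No

A fast-forward from c2 to c12 is possible iff c2 is an ancestor of c12.
Ancestors of c12: {c12, c14, c7}.
c2 is not among them, so fast-forward is not possible.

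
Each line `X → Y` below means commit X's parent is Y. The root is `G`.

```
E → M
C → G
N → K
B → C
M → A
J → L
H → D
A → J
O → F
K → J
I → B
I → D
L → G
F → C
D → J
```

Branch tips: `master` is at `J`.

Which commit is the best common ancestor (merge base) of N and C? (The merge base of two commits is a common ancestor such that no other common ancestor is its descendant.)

Ancestors of N: {G, J, K, L, N}.
Ancestors of C: {C, G}.
Common ancestors: {G}.
The only common ancestor is G, so it is the merge base.

G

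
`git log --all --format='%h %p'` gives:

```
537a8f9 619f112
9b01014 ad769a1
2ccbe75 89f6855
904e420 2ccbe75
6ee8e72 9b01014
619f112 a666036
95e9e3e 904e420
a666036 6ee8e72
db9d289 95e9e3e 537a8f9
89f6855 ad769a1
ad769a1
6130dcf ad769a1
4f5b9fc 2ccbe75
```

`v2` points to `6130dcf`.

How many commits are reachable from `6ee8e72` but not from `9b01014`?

Reachable from 6ee8e72: {6ee8e72, 9b01014, ad769a1}.
Reachable from 9b01014: {9b01014, ad769a1}.
In 6ee8e72's history but not 9b01014's: {6ee8e72} — 1 commit.

1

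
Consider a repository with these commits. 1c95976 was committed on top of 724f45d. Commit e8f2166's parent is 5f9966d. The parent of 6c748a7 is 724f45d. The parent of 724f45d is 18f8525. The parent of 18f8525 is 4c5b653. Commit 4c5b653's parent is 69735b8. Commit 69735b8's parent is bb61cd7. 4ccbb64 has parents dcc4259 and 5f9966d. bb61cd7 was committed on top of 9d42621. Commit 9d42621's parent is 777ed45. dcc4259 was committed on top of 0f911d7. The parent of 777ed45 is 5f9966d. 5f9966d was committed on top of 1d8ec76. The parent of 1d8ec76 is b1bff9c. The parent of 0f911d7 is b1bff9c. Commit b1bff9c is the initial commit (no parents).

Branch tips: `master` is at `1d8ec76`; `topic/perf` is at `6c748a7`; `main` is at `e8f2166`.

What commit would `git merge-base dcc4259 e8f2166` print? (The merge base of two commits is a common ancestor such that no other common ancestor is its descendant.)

b1bff9c

Ancestors of dcc4259: {0f911d7, b1bff9c, dcc4259}.
Ancestors of e8f2166: {1d8ec76, 5f9966d, b1bff9c, e8f2166}.
Common ancestors: {b1bff9c}.
The only common ancestor is b1bff9c, so it is the merge base.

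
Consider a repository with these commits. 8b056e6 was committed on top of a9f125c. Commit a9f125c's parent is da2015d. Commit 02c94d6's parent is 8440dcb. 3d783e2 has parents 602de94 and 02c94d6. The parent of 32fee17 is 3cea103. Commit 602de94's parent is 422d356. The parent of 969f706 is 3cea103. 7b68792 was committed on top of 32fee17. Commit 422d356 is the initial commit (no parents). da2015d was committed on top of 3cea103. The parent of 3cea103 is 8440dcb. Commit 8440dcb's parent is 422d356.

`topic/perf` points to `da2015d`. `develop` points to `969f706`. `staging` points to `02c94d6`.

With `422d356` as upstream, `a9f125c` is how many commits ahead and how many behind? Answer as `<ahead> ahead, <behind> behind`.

Reachable from a9f125c: {3cea103, 422d356, 8440dcb, a9f125c, da2015d}.
Reachable from 422d356: {422d356}.
Only in a9f125c's history (ahead): {3cea103, 8440dcb, a9f125c, da2015d} — 4.
Only in 422d356's history (behind): {} — 0.

4 ahead, 0 behind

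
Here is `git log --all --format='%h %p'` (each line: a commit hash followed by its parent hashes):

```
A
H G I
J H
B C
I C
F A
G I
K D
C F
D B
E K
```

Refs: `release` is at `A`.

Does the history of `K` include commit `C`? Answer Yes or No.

Ancestors of K (commits reachable by following parents): {A, B, C, D, F, K}.
C is in that set, so it is an ancestor of K.

Yes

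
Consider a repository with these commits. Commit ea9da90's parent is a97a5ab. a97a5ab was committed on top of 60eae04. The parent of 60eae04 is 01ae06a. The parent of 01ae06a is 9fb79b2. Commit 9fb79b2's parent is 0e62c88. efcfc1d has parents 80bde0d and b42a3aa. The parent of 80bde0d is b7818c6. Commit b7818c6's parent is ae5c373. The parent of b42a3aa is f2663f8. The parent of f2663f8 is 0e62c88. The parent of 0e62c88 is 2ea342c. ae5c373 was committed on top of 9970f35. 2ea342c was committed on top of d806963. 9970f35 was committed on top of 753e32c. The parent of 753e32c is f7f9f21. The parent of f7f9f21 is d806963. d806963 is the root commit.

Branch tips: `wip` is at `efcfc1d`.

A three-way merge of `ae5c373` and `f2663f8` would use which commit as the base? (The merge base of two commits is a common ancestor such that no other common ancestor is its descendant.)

d806963

Ancestors of ae5c373: {753e32c, 9970f35, ae5c373, d806963, f7f9f21}.
Ancestors of f2663f8: {0e62c88, 2ea342c, d806963, f2663f8}.
Common ancestors: {d806963}.
The only common ancestor is d806963, so it is the merge base.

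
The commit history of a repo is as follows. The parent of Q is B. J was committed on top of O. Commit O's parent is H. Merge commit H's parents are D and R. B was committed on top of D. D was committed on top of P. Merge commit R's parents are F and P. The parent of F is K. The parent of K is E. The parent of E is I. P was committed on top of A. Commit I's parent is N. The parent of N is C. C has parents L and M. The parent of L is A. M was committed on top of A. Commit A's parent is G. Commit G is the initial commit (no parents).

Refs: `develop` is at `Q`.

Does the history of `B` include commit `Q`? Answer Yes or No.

No

Ancestors of B: {A, B, D, G, P}.
Q is not in that set, so it is not an ancestor of B.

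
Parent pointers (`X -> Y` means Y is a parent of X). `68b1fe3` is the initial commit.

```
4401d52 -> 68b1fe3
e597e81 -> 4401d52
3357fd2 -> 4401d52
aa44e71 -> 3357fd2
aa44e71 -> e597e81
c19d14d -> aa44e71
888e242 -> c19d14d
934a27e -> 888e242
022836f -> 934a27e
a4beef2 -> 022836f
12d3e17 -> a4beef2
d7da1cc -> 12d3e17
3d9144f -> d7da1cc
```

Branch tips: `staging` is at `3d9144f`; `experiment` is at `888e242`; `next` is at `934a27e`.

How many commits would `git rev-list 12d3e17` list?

11

Walking parent pointers from 12d3e17: reachable set = {022836f, 12d3e17, 3357fd2, 4401d52, 68b1fe3, 888e242, 934a27e, a4beef2, aa44e71, c19d14d, e597e81}.
That is 11 commits.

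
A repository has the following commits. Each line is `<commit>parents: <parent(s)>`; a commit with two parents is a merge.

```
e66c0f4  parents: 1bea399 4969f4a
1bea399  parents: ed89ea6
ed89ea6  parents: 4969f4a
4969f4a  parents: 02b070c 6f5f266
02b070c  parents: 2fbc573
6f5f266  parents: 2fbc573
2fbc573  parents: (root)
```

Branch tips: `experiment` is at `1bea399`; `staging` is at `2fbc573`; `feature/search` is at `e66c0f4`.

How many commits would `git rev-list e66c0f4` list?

Walking parent pointers from e66c0f4: reachable set = {02b070c, 1bea399, 2fbc573, 4969f4a, 6f5f266, e66c0f4, ed89ea6}.
That is 7 commits.

7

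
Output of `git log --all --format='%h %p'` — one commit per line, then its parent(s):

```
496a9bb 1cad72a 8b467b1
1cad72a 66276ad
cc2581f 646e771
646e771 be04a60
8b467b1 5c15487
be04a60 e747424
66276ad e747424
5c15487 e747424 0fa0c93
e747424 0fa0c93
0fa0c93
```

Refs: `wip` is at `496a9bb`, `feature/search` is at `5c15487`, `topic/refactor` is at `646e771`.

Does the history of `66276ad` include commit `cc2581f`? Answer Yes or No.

No

Ancestors of 66276ad: {0fa0c93, 66276ad, e747424}.
cc2581f is not in that set, so it is not an ancestor of 66276ad.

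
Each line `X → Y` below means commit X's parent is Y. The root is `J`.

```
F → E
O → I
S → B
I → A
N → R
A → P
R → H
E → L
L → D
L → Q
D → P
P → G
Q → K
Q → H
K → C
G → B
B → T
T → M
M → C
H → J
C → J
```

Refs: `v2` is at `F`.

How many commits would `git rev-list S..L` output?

Reachable from L: {B, C, D, G, H, J, K, L, M, P, Q, T}.
Reachable from S: {B, C, J, M, S, T}.
In L's history but not S's: {D, G, H, K, L, P, Q} — 7 commits.

7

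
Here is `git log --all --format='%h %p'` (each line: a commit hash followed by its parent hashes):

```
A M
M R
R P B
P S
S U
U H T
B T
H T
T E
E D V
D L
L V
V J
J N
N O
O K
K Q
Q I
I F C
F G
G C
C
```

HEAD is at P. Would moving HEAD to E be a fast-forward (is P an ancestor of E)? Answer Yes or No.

No

A fast-forward from P to E is possible iff P is an ancestor of E.
Ancestors of E: {C, D, E, F, G, I, J, K, L, N, O, Q, V}.
P is not among them, so fast-forward is not possible.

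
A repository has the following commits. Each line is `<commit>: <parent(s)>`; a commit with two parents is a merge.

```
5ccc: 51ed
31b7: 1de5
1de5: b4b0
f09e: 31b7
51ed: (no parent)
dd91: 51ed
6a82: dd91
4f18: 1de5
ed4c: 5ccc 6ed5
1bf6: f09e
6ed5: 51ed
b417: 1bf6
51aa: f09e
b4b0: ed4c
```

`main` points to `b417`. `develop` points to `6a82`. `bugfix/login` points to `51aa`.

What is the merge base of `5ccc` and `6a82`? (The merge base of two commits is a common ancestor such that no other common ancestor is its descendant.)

Ancestors of 5ccc: {51ed, 5ccc}.
Ancestors of 6a82: {51ed, 6a82, dd91}.
Common ancestors: {51ed}.
The only common ancestor is 51ed, so it is the merge base.

51ed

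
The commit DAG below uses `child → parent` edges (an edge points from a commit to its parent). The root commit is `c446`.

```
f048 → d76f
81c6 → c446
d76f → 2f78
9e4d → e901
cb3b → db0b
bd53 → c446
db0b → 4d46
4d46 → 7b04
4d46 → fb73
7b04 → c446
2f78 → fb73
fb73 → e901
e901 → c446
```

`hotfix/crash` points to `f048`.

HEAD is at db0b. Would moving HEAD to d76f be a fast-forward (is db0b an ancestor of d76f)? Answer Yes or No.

No

A fast-forward from db0b to d76f is possible iff db0b is an ancestor of d76f.
Ancestors of d76f: {2f78, c446, d76f, e901, fb73}.
db0b is not among them, so fast-forward is not possible.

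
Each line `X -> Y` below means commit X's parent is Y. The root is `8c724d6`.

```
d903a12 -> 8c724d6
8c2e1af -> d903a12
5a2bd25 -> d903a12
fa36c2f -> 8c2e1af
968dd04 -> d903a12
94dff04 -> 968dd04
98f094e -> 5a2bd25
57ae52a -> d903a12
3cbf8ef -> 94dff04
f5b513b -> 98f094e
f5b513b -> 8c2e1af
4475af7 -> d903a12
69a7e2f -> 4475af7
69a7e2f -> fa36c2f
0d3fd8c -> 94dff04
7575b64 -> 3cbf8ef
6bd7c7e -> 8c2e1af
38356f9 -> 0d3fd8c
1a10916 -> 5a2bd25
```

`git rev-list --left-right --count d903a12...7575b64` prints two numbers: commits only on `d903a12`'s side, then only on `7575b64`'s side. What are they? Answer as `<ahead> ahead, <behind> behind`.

0 ahead, 4 behind

Reachable from d903a12: {8c724d6, d903a12}.
Reachable from 7575b64: {3cbf8ef, 7575b64, 8c724d6, 94dff04, 968dd04, d903a12}.
Only in d903a12's history (ahead): {} — 0.
Only in 7575b64's history (behind): {3cbf8ef, 7575b64, 94dff04, 968dd04} — 4.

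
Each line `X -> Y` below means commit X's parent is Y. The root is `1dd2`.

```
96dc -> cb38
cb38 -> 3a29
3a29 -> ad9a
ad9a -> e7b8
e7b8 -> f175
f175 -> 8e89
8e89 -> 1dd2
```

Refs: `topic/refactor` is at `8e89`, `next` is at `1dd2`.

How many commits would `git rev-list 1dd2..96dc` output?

Reachable from 96dc: {1dd2, 3a29, 8e89, 96dc, ad9a, cb38, e7b8, f175}.
Reachable from 1dd2: {1dd2}.
In 96dc's history but not 1dd2's: {3a29, 8e89, 96dc, ad9a, cb38, e7b8, f175} — 7 commits.

7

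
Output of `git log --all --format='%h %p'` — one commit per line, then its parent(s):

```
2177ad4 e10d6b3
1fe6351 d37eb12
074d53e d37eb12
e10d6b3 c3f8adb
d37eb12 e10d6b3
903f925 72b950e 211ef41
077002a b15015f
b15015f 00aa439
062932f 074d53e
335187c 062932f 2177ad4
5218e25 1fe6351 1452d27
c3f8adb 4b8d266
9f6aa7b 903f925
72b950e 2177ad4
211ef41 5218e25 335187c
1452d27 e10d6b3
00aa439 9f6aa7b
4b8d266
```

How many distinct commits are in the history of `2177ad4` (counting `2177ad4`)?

Walking parent pointers from 2177ad4: reachable set = {2177ad4, 4b8d266, c3f8adb, e10d6b3}.
That is 4 commits.

4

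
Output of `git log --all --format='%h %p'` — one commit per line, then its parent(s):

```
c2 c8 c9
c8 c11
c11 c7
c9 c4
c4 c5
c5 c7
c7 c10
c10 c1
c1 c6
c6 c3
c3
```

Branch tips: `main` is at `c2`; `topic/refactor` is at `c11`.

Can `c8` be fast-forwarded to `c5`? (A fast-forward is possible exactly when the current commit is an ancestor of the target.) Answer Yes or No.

A fast-forward from c8 to c5 is possible iff c8 is an ancestor of c5.
Ancestors of c5: {c1, c10, c3, c5, c6, c7}.
c8 is not among them, so fast-forward is not possible.

No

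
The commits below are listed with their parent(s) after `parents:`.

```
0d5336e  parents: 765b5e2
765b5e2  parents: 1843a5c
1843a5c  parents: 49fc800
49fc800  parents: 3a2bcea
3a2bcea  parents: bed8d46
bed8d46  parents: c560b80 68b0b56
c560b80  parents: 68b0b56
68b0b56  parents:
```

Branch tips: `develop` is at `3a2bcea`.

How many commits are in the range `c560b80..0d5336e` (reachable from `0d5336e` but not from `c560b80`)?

Reachable from 0d5336e: {0d5336e, 1843a5c, 3a2bcea, 49fc800, 68b0b56, 765b5e2, bed8d46, c560b80}.
Reachable from c560b80: {68b0b56, c560b80}.
In 0d5336e's history but not c560b80's: {0d5336e, 1843a5c, 3a2bcea, 49fc800, 765b5e2, bed8d46} — 6 commits.

6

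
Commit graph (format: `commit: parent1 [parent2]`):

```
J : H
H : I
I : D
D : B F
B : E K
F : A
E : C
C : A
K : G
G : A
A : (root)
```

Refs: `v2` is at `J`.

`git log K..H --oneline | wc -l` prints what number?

7

Reachable from H: {A, B, C, D, E, F, G, H, I, K}.
Reachable from K: {A, G, K}.
In H's history but not K's: {B, C, D, E, F, H, I} — 7 commits.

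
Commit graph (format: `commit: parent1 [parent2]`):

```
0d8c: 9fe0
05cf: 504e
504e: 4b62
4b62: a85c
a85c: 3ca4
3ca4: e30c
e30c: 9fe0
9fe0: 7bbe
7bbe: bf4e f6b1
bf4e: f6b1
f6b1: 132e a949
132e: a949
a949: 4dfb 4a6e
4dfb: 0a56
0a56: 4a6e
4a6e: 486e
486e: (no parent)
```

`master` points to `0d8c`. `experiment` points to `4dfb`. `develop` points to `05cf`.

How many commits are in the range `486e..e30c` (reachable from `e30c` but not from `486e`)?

Reachable from e30c: {0a56, 132e, 486e, 4a6e, 4dfb, 7bbe, 9fe0, a949, bf4e, e30c, f6b1}.
Reachable from 486e: {486e}.
In e30c's history but not 486e's: {0a56, 132e, 4a6e, 4dfb, 7bbe, 9fe0, a949, bf4e, e30c, f6b1} — 10 commits.

10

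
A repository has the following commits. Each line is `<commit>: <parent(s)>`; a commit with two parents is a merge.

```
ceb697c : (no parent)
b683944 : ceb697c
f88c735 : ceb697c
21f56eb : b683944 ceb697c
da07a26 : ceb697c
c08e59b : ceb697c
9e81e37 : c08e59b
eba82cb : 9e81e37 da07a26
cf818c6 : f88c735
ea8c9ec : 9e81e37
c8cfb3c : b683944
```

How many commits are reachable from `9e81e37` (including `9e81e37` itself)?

Walking parent pointers from 9e81e37: reachable set = {9e81e37, c08e59b, ceb697c}.
That is 3 commits.

3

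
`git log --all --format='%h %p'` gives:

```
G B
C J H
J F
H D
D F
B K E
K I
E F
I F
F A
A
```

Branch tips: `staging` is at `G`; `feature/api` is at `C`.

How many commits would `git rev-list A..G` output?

Reachable from G: {A, B, E, F, G, I, K}.
Reachable from A: {A}.
In G's history but not A's: {B, E, F, G, I, K} — 6 commits.

6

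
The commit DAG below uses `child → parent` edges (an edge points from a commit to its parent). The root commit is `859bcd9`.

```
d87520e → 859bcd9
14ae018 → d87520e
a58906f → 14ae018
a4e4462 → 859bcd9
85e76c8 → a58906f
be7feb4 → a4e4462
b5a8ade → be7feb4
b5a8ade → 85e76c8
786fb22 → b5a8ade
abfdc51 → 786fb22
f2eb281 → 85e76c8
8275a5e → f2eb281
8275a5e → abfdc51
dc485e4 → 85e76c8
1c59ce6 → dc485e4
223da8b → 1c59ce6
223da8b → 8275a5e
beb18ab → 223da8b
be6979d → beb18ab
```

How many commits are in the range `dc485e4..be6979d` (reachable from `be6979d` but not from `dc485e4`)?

Reachable from be6979d: {14ae018, 1c59ce6, 223da8b, 786fb22, 8275a5e, 859bcd9, 85e76c8, a4e4462, a58906f, abfdc51, b5a8ade, be6979d, be7feb4, beb18ab, d87520e, dc485e4, f2eb281}.
Reachable from dc485e4: {14ae018, 859bcd9, 85e76c8, a58906f, d87520e, dc485e4}.
In be6979d's history but not dc485e4's: {1c59ce6, 223da8b, 786fb22, 8275a5e, a4e4462, abfdc51, b5a8ade, be6979d, be7feb4, beb18ab, f2eb281} — 11 commits.

11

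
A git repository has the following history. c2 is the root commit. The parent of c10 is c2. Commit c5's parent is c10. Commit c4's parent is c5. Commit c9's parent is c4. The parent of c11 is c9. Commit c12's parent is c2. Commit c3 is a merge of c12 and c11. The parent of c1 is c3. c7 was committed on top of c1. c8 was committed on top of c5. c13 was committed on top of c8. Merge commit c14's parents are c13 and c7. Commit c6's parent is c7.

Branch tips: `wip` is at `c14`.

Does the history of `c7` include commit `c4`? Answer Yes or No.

Ancestors of c7 (commits reachable by following parents): {c1, c10, c11, c12, c2, c3, c4, c5, c7, c9}.
c4 is in that set, so it is an ancestor of c7.

Yes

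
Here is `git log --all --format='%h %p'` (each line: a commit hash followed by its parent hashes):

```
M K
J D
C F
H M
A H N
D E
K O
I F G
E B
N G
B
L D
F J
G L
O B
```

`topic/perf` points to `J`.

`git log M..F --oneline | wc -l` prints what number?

Reachable from F: {B, D, E, F, J}.
Reachable from M: {B, K, M, O}.
In F's history but not M's: {D, E, F, J} — 4 commits.

4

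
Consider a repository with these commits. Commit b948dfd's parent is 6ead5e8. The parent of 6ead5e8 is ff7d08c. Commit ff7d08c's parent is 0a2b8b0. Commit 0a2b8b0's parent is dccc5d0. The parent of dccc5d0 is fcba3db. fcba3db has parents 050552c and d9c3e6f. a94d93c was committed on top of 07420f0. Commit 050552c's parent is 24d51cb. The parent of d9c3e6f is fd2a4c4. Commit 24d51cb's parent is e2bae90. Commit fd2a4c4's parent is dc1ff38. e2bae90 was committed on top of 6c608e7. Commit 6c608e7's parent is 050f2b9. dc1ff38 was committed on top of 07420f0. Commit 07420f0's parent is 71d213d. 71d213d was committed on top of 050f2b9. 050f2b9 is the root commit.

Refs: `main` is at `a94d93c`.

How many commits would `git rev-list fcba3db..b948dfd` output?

Reachable from b948dfd: {050552c, 050f2b9, 07420f0, 0a2b8b0, 24d51cb, 6c608e7, 6ead5e8, 71d213d, b948dfd, d9c3e6f, dc1ff38, dccc5d0, e2bae90, fcba3db, fd2a4c4, ff7d08c}.
Reachable from fcba3db: {050552c, 050f2b9, 07420f0, 24d51cb, 6c608e7, 71d213d, d9c3e6f, dc1ff38, e2bae90, fcba3db, fd2a4c4}.
In b948dfd's history but not fcba3db's: {0a2b8b0, 6ead5e8, b948dfd, dccc5d0, ff7d08c} — 5 commits.

5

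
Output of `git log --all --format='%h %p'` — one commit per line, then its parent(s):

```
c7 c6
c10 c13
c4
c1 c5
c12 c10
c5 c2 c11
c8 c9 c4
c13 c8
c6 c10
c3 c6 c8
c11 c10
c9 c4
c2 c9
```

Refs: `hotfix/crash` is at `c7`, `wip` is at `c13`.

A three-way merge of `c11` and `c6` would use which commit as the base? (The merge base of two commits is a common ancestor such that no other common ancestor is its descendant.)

c10

Ancestors of c11: {c10, c11, c13, c4, c8, c9}.
Ancestors of c6: {c10, c13, c4, c6, c8, c9}.
Common ancestors: {c10, c13, c4, c8, c9}.
Among these, c10 is not an ancestor of any other common ancestor — it is the merge base.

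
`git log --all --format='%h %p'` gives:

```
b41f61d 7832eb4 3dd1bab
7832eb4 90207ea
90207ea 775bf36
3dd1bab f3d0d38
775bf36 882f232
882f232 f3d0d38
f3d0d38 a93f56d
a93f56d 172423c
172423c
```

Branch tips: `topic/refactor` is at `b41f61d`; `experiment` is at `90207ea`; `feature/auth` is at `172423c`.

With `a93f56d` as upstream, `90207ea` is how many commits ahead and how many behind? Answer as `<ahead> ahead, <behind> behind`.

Reachable from 90207ea: {172423c, 775bf36, 882f232, 90207ea, a93f56d, f3d0d38}.
Reachable from a93f56d: {172423c, a93f56d}.
Only in 90207ea's history (ahead): {775bf36, 882f232, 90207ea, f3d0d38} — 4.
Only in a93f56d's history (behind): {} — 0.

4 ahead, 0 behind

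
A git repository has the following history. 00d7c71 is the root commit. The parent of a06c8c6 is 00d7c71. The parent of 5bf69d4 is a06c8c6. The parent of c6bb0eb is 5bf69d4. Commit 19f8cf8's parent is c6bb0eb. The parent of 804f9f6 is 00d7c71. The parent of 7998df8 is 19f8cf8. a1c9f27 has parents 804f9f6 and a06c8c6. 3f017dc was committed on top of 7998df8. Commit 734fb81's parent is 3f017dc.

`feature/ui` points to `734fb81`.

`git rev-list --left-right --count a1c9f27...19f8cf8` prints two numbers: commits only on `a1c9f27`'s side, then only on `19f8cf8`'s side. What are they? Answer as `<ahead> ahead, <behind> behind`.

2 ahead, 3 behind

Reachable from a1c9f27: {00d7c71, 804f9f6, a06c8c6, a1c9f27}.
Reachable from 19f8cf8: {00d7c71, 19f8cf8, 5bf69d4, a06c8c6, c6bb0eb}.
Only in a1c9f27's history (ahead): {804f9f6, a1c9f27} — 2.
Only in 19f8cf8's history (behind): {19f8cf8, 5bf69d4, c6bb0eb} — 3.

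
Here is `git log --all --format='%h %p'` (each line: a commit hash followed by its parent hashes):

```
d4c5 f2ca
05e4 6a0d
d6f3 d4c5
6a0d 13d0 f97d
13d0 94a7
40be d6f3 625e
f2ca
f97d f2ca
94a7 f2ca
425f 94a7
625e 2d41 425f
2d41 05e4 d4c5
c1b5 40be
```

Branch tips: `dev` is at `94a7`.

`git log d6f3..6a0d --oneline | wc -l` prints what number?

4

Reachable from 6a0d: {13d0, 6a0d, 94a7, f2ca, f97d}.
Reachable from d6f3: {d4c5, d6f3, f2ca}.
In 6a0d's history but not d6f3's: {13d0, 6a0d, 94a7, f97d} — 4 commits.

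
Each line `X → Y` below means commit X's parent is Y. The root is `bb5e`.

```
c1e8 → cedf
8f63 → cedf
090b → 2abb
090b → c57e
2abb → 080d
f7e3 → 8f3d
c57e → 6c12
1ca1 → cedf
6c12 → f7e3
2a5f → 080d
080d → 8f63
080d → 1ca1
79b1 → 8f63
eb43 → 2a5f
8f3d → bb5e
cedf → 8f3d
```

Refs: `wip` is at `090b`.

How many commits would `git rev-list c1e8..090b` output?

8

Reachable from 090b: {080d, 090b, 1ca1, 2abb, 6c12, 8f3d, 8f63, bb5e, c57e, cedf, f7e3}.
Reachable from c1e8: {8f3d, bb5e, c1e8, cedf}.
In 090b's history but not c1e8's: {080d, 090b, 1ca1, 2abb, 6c12, 8f63, c57e, f7e3} — 8 commits.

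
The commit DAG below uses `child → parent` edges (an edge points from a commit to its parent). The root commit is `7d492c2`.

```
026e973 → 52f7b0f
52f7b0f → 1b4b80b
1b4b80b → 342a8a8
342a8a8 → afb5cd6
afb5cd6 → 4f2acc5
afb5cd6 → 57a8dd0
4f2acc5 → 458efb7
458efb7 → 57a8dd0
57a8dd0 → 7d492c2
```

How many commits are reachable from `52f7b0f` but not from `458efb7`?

5

Reachable from 52f7b0f: {1b4b80b, 342a8a8, 458efb7, 4f2acc5, 52f7b0f, 57a8dd0, 7d492c2, afb5cd6}.
Reachable from 458efb7: {458efb7, 57a8dd0, 7d492c2}.
In 52f7b0f's history but not 458efb7's: {1b4b80b, 342a8a8, 4f2acc5, 52f7b0f, afb5cd6} — 5 commits.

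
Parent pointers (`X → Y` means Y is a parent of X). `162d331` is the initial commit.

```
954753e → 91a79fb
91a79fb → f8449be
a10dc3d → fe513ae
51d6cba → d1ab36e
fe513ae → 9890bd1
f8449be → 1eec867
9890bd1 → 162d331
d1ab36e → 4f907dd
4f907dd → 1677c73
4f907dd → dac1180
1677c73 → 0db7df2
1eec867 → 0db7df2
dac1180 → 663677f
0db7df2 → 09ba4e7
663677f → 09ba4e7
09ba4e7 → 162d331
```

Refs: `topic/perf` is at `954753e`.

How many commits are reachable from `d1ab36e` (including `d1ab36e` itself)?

8

Walking parent pointers from d1ab36e: reachable set = {09ba4e7, 0db7df2, 162d331, 1677c73, 4f907dd, 663677f, d1ab36e, dac1180}.
That is 8 commits.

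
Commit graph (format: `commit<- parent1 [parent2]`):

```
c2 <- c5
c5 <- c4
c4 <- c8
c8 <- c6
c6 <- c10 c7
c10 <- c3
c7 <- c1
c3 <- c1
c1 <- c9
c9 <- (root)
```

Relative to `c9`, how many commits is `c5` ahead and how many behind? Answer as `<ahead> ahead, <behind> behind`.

8 ahead, 0 behind

Reachable from c5: {c1, c10, c3, c4, c5, c6, c7, c8, c9}.
Reachable from c9: {c9}.
Only in c5's history (ahead): {c1, c10, c3, c4, c5, c6, c7, c8} — 8.
Only in c9's history (behind): {} — 0.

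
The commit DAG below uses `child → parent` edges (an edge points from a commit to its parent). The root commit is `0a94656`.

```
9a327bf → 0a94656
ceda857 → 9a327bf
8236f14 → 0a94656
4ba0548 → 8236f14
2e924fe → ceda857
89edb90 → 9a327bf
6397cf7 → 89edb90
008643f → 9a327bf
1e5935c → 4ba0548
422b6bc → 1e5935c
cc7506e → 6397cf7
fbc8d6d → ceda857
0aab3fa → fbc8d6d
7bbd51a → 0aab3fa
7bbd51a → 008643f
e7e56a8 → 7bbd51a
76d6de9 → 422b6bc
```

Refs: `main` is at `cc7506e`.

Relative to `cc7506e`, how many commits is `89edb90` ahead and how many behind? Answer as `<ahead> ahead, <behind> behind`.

0 ahead, 2 behind

Reachable from 89edb90: {0a94656, 89edb90, 9a327bf}.
Reachable from cc7506e: {0a94656, 6397cf7, 89edb90, 9a327bf, cc7506e}.
Only in 89edb90's history (ahead): {} — 0.
Only in cc7506e's history (behind): {6397cf7, cc7506e} — 2.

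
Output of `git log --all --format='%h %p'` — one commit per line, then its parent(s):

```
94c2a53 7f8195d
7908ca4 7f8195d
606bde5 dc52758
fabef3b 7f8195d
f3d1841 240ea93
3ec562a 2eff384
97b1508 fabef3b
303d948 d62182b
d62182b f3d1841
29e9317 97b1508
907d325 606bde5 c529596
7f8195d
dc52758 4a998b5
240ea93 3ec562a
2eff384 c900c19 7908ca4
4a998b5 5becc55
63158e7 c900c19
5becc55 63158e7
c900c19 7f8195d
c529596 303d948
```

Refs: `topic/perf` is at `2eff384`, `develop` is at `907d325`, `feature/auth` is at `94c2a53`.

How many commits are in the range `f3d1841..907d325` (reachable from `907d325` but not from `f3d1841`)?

Reachable from 907d325: {240ea93, 2eff384, 303d948, 3ec562a, 4a998b5, 5becc55, 606bde5, 63158e7, 7908ca4, 7f8195d, 907d325, c529596, c900c19, d62182b, dc52758, f3d1841}.
Reachable from f3d1841: {240ea93, 2eff384, 3ec562a, 7908ca4, 7f8195d, c900c19, f3d1841}.
In 907d325's history but not f3d1841's: {303d948, 4a998b5, 5becc55, 606bde5, 63158e7, 907d325, c529596, d62182b, dc52758} — 9 commits.

9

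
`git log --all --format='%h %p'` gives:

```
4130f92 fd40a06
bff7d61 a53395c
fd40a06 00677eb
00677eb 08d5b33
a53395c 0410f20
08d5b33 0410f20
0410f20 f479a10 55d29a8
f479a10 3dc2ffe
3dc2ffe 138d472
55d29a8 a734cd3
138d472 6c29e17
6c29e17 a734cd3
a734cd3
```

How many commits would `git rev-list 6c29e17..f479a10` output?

Reachable from f479a10: {138d472, 3dc2ffe, 6c29e17, a734cd3, f479a10}.
Reachable from 6c29e17: {6c29e17, a734cd3}.
In f479a10's history but not 6c29e17's: {138d472, 3dc2ffe, f479a10} — 3 commits.

3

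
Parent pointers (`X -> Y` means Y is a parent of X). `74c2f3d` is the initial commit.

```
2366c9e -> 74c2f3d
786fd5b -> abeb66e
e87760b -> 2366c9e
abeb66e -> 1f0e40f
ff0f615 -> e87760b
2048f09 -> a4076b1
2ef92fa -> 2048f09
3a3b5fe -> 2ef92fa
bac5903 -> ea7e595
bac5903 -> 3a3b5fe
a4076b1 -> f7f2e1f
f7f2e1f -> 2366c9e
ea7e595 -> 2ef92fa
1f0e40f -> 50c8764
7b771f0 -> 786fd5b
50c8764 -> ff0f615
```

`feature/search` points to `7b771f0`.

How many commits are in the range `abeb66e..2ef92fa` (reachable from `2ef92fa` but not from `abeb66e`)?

Reachable from 2ef92fa: {2048f09, 2366c9e, 2ef92fa, 74c2f3d, a4076b1, f7f2e1f}.
Reachable from abeb66e: {1f0e40f, 2366c9e, 50c8764, 74c2f3d, abeb66e, e87760b, ff0f615}.
In 2ef92fa's history but not abeb66e's: {2048f09, 2ef92fa, a4076b1, f7f2e1f} — 4 commits.

4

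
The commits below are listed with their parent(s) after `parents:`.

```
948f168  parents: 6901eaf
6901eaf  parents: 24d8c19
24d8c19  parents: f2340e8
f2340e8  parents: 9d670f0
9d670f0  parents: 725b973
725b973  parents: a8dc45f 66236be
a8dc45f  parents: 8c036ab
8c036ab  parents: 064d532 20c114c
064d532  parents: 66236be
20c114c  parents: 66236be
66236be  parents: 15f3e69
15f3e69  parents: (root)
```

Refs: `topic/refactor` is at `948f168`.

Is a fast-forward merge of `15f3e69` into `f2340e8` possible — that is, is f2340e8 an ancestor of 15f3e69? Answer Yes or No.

A fast-forward from f2340e8 to 15f3e69 is possible iff f2340e8 is an ancestor of 15f3e69.
Ancestors of 15f3e69: {15f3e69}.
f2340e8 is not among them, so fast-forward is not possible.

No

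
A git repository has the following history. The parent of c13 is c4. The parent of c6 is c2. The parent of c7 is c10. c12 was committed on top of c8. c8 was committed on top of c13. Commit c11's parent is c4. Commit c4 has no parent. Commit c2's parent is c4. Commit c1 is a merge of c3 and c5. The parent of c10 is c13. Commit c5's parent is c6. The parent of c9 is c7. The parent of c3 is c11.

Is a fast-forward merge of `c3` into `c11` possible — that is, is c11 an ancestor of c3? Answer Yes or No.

A fast-forward from c11 to c3 is possible iff c11 is an ancestor of c3.
Ancestors of c3: {c11, c3, c4}.
c11 is among them, so fast-forward is possible.

Yes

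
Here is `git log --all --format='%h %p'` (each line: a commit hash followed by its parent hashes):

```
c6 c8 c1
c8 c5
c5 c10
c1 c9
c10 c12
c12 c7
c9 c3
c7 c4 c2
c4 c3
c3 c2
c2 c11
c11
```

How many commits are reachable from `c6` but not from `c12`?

6

Reachable from c6: {c1, c10, c11, c12, c2, c3, c4, c5, c6, c7, c8, c9}.
Reachable from c12: {c11, c12, c2, c3, c4, c7}.
In c6's history but not c12's: {c1, c10, c5, c6, c8, c9} — 6 commits.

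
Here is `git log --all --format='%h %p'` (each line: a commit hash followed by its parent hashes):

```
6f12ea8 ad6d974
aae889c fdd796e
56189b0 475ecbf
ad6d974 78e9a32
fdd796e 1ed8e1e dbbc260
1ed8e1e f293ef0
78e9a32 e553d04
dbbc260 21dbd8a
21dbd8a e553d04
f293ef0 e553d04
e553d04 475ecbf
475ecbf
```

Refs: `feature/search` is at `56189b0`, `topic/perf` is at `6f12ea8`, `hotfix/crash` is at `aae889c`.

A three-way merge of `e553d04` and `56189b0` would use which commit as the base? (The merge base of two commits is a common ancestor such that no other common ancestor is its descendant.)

475ecbf

Ancestors of e553d04: {475ecbf, e553d04}.
Ancestors of 56189b0: {475ecbf, 56189b0}.
Common ancestors: {475ecbf}.
The only common ancestor is 475ecbf, so it is the merge base.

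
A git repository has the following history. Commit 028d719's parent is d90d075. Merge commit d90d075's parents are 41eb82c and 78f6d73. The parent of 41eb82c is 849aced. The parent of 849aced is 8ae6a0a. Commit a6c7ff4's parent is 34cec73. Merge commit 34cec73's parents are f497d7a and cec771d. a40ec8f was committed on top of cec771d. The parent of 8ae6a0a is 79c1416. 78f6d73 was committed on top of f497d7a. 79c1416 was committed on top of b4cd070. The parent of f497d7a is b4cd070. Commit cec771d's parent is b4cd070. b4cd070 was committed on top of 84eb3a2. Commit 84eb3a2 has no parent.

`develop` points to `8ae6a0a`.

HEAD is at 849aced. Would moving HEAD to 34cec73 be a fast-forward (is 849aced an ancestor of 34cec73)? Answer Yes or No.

No

A fast-forward from 849aced to 34cec73 is possible iff 849aced is an ancestor of 34cec73.
Ancestors of 34cec73: {34cec73, 84eb3a2, b4cd070, cec771d, f497d7a}.
849aced is not among them, so fast-forward is not possible.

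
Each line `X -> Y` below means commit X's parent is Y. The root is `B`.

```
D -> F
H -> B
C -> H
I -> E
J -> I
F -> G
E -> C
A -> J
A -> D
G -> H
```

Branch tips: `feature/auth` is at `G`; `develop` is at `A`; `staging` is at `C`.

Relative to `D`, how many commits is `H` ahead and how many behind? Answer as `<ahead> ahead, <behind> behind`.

0 ahead, 3 behind

Reachable from H: {B, H}.
Reachable from D: {B, D, F, G, H}.
Only in H's history (ahead): {} — 0.
Only in D's history (behind): {D, F, G} — 3.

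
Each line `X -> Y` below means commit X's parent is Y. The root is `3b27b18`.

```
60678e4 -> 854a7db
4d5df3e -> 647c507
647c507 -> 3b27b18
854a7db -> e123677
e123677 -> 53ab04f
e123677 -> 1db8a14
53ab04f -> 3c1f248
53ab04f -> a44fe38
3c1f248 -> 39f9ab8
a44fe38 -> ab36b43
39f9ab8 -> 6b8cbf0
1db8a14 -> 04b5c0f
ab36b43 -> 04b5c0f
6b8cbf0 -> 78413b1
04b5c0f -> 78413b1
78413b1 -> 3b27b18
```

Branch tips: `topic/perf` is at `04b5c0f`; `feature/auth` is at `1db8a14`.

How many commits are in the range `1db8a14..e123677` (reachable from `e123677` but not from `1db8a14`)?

Reachable from e123677: {04b5c0f, 1db8a14, 39f9ab8, 3b27b18, 3c1f248, 53ab04f, 6b8cbf0, 78413b1, a44fe38, ab36b43, e123677}.
Reachable from 1db8a14: {04b5c0f, 1db8a14, 3b27b18, 78413b1}.
In e123677's history but not 1db8a14's: {39f9ab8, 3c1f248, 53ab04f, 6b8cbf0, a44fe38, ab36b43, e123677} — 7 commits.

7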